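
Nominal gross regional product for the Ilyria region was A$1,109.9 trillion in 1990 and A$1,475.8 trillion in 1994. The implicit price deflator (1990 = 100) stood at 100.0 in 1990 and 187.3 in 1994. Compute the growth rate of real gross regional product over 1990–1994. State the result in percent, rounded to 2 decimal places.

Deflate each year: 1990 → 1109.9/1.000 = 1109.90; 1994 → 1475.8/1.873 = 787.93.
So real gross regional product changed by 787.93/1109.90 − 1 = -0.2901, i.e. -29.01%.

-29.01%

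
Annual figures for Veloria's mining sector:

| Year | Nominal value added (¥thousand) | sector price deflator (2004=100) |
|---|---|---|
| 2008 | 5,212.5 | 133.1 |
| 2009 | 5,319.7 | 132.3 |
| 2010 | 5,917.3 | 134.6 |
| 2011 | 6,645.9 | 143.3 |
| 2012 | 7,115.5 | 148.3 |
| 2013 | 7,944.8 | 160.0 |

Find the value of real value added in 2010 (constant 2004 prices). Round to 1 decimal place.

Real value added 2010 = 5917.3 / 1.346 = 4396.21.

¥4,396.2 thousand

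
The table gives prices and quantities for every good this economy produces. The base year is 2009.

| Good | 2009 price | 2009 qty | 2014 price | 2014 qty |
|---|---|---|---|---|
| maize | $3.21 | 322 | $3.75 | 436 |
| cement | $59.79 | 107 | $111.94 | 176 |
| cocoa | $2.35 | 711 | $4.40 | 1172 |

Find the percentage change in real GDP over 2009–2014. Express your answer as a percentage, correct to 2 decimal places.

Real GDP 2009 = Nominal GDP 2009 = 3.21·322 + 59.79·107 + 2.35·711 = 9102.00.
Real GDP 2014 (at 2009 prices) = 3.21·436 + 59.79·176 + 2.35·1172 = 14676.80.
Real growth = 14676.80/9102.00 − 1 = 0.6125.

61.25%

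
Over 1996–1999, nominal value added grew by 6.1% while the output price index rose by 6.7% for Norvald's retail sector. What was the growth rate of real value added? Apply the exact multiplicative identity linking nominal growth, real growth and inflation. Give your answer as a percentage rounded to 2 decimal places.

-0.56%

(1 + g_nom) = (1 + g_real)(1 + π), so g_real = 1.0610 / 1.0670 − 1 = -0.00562.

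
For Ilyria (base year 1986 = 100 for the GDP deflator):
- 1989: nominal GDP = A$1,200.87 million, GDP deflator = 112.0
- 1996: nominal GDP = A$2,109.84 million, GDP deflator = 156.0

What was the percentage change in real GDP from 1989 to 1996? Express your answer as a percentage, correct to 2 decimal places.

Deflate each year: 1989 → 1200.87/1.120 = 1072.21; 1996 → 2109.84/1.560 = 1352.46.
So real GDP changed by 1352.46/1072.21 − 1 = 0.2614, i.e. 26.14%.

26.14%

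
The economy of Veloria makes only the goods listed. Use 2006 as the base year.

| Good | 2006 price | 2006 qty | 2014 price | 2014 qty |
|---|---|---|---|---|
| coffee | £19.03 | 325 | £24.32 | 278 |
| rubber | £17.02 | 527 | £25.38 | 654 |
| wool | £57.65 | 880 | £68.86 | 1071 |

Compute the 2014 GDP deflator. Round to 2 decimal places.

124.24

Nominal GDP 2014 = 24.32·278 + 25.38·654 + 68.86·1071 = 97108.54.
Real GDP 2014 (at 2006 prices) = 19.03·278 + 17.02·654 + 57.65·1071 = 78164.57.
Deflator = Nominal/Real × 100 = 97108.54/78164.57 × 100 = 124.236.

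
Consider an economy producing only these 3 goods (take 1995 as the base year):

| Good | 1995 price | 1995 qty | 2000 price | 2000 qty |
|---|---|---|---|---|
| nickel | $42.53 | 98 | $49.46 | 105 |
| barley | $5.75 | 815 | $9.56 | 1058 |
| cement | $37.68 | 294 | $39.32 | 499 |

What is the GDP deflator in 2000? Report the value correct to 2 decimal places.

119.00

Nominal GDP 2000 = 49.46·105 + 9.56·1058 + 39.32·499 = 34928.46.
Real GDP 2000 (at 1995 prices) = 42.53·105 + 5.75·1058 + 37.68·499 = 29351.47.
Deflator = Nominal/Real × 100 = 34928.46/29351.47 × 100 = 119.001.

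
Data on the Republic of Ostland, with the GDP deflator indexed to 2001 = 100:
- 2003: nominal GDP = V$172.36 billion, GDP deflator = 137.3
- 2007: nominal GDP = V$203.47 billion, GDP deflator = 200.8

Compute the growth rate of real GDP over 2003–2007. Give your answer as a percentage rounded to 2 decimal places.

Deflate each year: 2003 → 172.36/1.373 = 125.54; 2007 → 203.47/2.008 = 101.33.
So real GDP changed by 101.33/125.54 − 1 = -0.1928, i.e. -19.28%.

-19.28%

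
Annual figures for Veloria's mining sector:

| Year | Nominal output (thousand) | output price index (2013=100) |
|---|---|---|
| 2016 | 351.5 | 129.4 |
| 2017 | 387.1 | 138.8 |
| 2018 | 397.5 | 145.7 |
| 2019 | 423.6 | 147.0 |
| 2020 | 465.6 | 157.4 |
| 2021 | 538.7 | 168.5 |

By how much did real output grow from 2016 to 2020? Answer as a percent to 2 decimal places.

Real output 2016 = 351.5/1.294 = 271.64.
Real output 2020 = 465.6/1.574 = 295.81.
Change = 295.81/271.64 − 1 = 0.0890.

8.90%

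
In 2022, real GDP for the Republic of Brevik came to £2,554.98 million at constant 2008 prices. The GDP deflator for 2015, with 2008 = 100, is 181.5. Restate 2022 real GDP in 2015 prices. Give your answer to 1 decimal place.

£4,637.3 million

Real GDP in 2015 prices = Real GDP in 2008 prices × (P_2015/P_2008) = 2554.98 × 1.815 = 4637.29.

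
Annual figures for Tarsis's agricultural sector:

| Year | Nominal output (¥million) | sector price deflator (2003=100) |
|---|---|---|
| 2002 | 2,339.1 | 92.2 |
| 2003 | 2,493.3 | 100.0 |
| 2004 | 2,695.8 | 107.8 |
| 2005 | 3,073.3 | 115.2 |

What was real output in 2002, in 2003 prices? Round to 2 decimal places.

Real output 2002 = 2339.1 / 0.922 = 2536.98.

¥2,536.98 million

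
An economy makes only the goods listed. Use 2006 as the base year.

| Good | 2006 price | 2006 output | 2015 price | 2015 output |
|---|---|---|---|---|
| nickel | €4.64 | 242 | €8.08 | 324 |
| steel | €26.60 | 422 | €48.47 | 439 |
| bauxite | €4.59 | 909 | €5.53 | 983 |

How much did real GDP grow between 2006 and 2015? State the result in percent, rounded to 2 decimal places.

7.10%

Real GDP 2006 = Nominal GDP 2006 = 4.64·242 + 26.60·422 + 4.59·909 = 16520.39.
Real GDP 2015 (at 2006 prices) = 4.64·324 + 26.60·439 + 4.59·983 = 17692.73.
Real growth = 17692.73/16520.39 − 1 = 0.0710.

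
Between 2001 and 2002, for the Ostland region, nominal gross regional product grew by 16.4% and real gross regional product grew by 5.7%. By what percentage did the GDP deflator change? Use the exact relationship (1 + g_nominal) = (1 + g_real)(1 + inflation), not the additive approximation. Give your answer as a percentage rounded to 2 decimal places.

(1 + g_nom) = (1 + g_real)(1 + π), so π = 1.1640 / 1.0570 − 1 = 0.10123.

10.12%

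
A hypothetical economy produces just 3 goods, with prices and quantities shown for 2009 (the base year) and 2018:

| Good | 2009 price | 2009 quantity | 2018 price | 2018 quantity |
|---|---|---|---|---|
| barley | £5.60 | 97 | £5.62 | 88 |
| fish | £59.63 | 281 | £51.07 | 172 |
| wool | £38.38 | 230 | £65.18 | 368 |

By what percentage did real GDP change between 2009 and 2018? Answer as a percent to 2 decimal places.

-4.80%

Real GDP 2009 = Nominal GDP 2009 = 5.60·97 + 59.63·281 + 38.38·230 = 26126.63.
Real GDP 2018 (at 2009 prices) = 5.60·88 + 59.63·172 + 38.38·368 = 24873.00.
Real growth = 24873.00/26126.63 − 1 = -0.0480.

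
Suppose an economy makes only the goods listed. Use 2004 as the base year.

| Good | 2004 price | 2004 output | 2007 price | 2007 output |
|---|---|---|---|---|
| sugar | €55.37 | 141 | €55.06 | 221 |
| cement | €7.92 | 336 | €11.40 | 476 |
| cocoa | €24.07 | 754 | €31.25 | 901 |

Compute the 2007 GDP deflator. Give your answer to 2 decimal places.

121.38

Nominal GDP 2007 = 55.06·221 + 11.40·476 + 31.25·901 = 45750.91.
Real GDP 2007 (at 2004 prices) = 55.37·221 + 7.92·476 + 24.07·901 = 37693.76.
Deflator = Nominal/Real × 100 = 45750.91/37693.76 × 100 = 121.375.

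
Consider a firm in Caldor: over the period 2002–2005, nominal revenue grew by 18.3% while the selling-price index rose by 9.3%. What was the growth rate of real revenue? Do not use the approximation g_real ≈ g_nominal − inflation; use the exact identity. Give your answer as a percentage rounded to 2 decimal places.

8.23%

(1 + g_nom) = (1 + g_real)(1 + π), so g_real = 1.1830 / 1.0930 − 1 = 0.08234.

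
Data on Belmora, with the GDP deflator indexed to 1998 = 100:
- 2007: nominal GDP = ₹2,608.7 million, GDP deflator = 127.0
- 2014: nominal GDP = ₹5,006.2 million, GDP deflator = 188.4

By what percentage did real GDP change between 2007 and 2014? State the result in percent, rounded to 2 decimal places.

Deflate each year: 2007 → 2608.7/1.270 = 2054.09; 2014 → 5006.2/1.884 = 2657.22.
So real GDP changed by 2657.22/2054.09 − 1 = 0.2936, i.e. 29.36%.

29.36%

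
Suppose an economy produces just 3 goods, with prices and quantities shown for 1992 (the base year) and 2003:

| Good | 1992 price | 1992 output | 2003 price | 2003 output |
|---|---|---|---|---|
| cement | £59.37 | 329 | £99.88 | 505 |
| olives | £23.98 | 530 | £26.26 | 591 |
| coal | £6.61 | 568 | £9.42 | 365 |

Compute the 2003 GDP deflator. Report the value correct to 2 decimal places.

149.03

Nominal GDP 2003 = 99.88·505 + 26.26·591 + 9.42·365 = 69397.36.
Real GDP 2003 (at 1992 prices) = 59.37·505 + 23.98·591 + 6.61·365 = 46566.68.
Deflator = Nominal/Real × 100 = 69397.36/46566.68 × 100 = 149.028.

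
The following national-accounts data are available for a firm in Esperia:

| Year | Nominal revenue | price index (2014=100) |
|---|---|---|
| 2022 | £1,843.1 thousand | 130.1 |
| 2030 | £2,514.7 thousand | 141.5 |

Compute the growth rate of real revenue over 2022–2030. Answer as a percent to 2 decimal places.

25.45%

Deflate each year: 2022 → 1843.1/1.301 = 1416.68; 2030 → 2514.7/1.415 = 1777.17.
So real revenue changed by 1777.17/1416.68 − 1 = 0.2545, i.e. 25.45%.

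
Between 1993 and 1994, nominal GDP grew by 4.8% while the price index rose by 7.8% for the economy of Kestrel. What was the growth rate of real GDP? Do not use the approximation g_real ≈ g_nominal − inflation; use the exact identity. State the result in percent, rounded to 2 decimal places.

(1 + g_nom) = (1 + g_real)(1 + π), so g_real = 1.0480 / 1.0780 − 1 = -0.02783.

-2.78%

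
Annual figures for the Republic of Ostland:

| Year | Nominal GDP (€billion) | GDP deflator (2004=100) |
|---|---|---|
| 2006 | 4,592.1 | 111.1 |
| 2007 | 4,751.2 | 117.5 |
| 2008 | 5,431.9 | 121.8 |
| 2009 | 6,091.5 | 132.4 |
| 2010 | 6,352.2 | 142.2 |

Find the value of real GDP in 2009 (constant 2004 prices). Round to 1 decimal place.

Real GDP 2009 = 6091.5 / 1.324 = 4600.83.

€4,600.8 billion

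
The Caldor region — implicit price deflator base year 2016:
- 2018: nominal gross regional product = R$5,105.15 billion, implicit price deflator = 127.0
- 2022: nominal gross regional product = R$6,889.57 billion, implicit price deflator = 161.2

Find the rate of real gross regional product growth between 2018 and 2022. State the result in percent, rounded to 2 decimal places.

Deflate each year: 2018 → 5105.15/1.270 = 4019.80; 2022 → 6889.57/1.612 = 4273.93.
So real gross regional product changed by 4273.93/4019.80 − 1 = 0.0632, i.e. 6.32%.

6.32%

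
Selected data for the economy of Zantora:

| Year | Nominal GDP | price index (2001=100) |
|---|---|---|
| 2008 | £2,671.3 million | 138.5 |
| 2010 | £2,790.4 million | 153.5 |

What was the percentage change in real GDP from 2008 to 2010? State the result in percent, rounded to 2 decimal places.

-5.75%

Real GDP 2008 = 2671.3 / 1.385 = 1928.74.
Real GDP 2010 = 2790.4 / 1.535 = 1817.85.
Real growth = 1817.85 / 1928.74 − 1 = -0.0575.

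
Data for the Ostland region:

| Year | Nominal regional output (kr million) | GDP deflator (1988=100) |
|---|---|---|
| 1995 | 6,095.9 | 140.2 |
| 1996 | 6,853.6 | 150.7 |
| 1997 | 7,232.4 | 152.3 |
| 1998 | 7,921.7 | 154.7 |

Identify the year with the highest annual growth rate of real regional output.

1998

1996: real = 6853.6/1.507 = 4547.84; growth vs 1995 (4348.00) = 4.60%.
1997: real = 7232.4/1.523 = 4748.79; growth vs 1996 (4547.84) = 4.42%.
1998: real = 7921.7/1.547 = 5120.69; growth vs 1997 (4748.79) = 7.83%.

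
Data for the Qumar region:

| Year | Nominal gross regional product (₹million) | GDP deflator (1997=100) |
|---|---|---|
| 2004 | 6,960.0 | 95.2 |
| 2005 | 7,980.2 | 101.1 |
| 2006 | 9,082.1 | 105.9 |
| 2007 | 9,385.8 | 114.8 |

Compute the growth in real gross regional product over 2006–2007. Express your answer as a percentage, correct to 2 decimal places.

Real gross regional product 2006 = 9082.1/1.059 = 8576.11.
Real gross regional product 2007 = 9385.8/1.148 = 8175.78.
Change = 8175.78/8576.11 − 1 = -0.0467.

-4.67%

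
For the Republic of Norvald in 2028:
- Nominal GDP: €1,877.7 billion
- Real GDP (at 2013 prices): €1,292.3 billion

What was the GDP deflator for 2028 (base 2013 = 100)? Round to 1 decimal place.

GDP deflator = (Nominal / Real) × 100 = 1877.7 / 1292.3 × 100 = 145.30.

145.3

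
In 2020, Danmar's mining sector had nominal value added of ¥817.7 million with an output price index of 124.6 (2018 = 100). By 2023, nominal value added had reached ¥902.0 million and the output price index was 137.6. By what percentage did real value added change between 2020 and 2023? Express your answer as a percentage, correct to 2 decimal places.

Deflate each year: 2020 → 817.7/1.246 = 656.26; 2023 → 902.0/1.376 = 655.52.
So real value added changed by 655.52/656.26 − 1 = -0.0011, i.e. -0.11%.

-0.11%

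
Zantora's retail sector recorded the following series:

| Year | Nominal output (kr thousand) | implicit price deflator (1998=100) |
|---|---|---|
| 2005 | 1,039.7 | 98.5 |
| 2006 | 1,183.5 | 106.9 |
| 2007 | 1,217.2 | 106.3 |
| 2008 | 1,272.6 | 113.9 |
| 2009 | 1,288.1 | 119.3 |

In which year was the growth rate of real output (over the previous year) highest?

2006: real = 1183.5/1.069 = 1107.11; growth vs 2005 (1055.53) = 4.89%.
2007: real = 1217.2/1.063 = 1145.06; growth vs 2006 (1107.11) = 3.43%.
2008: real = 1272.6/1.139 = 1117.30; growth vs 2007 (1145.06) = -2.42%.
2009: real = 1288.1/1.193 = 1079.72; growth vs 2008 (1117.30) = -3.36%.

2006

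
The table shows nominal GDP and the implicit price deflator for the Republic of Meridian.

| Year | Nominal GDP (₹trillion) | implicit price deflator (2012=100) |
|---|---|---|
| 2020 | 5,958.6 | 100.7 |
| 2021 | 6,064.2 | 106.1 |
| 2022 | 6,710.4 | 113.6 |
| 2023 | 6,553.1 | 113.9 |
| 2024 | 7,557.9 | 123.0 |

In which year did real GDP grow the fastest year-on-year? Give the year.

2024

2021: real = 6064.2/1.061 = 5715.55; growth vs 2020 (5917.18) = -3.41%.
2022: real = 6710.4/1.136 = 5907.04; growth vs 2021 (5715.55) = 3.35%.
2023: real = 6553.1/1.139 = 5753.38; growth vs 2022 (5907.04) = -2.60%.
2024: real = 7557.9/1.230 = 6144.63; growth vs 2023 (5753.38) = 6.80%.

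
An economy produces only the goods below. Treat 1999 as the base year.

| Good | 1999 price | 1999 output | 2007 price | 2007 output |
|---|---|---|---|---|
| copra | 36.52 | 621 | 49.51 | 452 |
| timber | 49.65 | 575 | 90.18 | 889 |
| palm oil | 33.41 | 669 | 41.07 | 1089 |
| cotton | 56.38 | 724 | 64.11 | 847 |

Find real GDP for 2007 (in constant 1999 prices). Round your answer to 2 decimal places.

Real GDP 2007 = Σ (p_1999 × q_2007) = 36.52·452 + 49.65·889 + 33.41·1089 + 56.38·847 = 144783.24.

144783.24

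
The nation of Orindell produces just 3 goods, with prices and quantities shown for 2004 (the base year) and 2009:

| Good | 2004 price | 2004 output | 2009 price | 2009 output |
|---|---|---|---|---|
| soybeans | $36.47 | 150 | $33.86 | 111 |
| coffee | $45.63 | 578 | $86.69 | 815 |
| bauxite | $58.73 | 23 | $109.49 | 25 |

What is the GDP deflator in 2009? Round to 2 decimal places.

180.65

Nominal GDP 2009 = 33.86·111 + 86.69·815 + 109.49·25 = 77148.06.
Real GDP 2009 (at 2004 prices) = 36.47·111 + 45.63·815 + 58.73·25 = 42704.87.
Deflator = Nominal/Real × 100 = 77148.06/42704.87 × 100 = 180.654.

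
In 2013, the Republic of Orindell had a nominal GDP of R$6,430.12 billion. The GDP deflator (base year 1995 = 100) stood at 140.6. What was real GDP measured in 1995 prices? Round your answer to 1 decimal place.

R$4,573.3 billion

Real GDP = Nominal / (GDP deflator/100) = 6430.12 / 1.406 = 4573.34.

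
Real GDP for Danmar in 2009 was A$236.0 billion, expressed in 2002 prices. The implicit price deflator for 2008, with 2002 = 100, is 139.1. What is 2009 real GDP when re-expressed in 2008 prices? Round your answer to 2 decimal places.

Real GDP in 2008 prices = Real GDP in 2002 prices × (P_2008/P_2002) = 236.0 × 1.391 = 328.28.

A$328.28 billion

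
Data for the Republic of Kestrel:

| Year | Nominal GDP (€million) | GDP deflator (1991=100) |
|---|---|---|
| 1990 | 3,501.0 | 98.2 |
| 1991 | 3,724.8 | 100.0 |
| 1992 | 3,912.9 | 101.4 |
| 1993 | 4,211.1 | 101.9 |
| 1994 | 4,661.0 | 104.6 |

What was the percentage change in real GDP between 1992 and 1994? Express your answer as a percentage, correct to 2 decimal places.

15.47%

Real GDP 1992 = 3912.9/1.014 = 3858.88.
Real GDP 1994 = 4661.0/1.046 = 4456.02.
Change = 4456.02/3858.88 − 1 = 0.1547.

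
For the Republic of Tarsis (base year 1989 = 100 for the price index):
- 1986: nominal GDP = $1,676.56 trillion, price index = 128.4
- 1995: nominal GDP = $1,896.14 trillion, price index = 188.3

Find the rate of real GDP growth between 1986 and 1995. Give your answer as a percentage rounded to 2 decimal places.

Deflate each year: 1986 → 1676.56/1.284 = 1305.73; 1995 → 1896.14/1.883 = 1006.98.
So real GDP changed by 1006.98/1305.73 − 1 = -0.2288, i.e. -22.88%.

-22.88%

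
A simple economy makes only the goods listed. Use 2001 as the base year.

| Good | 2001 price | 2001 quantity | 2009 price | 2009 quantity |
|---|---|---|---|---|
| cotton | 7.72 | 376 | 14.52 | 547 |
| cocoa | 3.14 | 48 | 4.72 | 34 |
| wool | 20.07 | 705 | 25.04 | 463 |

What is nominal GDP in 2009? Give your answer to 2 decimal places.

19696.44

Nominal GDP 2009 = Σ (p_2009 × q_2009) = 14.52·547 + 4.72·34 + 25.04·463 = 19696.44.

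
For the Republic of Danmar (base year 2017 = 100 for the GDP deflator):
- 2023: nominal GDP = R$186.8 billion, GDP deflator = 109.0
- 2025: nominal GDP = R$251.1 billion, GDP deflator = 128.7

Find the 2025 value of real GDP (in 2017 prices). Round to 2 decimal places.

R$195.10 billion

Real GDP = Nominal / (GDP deflator/100) = 251.1 / 1.287 = 195.10.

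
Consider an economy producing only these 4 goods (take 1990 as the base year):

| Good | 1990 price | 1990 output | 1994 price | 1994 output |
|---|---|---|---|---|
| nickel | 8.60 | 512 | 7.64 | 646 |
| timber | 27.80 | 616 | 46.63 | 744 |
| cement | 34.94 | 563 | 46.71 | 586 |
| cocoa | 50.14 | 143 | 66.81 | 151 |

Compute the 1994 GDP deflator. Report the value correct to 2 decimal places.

142.01

Nominal GDP 1994 = 7.64·646 + 46.63·744 + 46.71·586 + 66.81·151 = 77088.53.
Real GDP 1994 (at 1990 prices) = 8.60·646 + 27.80·744 + 34.94·586 + 50.14·151 = 54284.78.
Deflator = Nominal/Real × 100 = 77088.53/54284.78 × 100 = 142.008.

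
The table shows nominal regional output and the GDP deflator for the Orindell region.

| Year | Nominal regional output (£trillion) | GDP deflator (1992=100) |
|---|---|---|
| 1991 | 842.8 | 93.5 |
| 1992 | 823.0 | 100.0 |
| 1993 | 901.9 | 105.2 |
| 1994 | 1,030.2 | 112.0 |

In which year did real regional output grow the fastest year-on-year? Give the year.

1994

1992: real = 823.0/1.000 = 823.00; growth vs 1991 (901.39) = -8.70%.
1993: real = 901.9/1.052 = 857.32; growth vs 1992 (823.00) = 4.17%.
1994: real = 1030.2/1.120 = 919.82; growth vs 1993 (857.32) = 7.29%.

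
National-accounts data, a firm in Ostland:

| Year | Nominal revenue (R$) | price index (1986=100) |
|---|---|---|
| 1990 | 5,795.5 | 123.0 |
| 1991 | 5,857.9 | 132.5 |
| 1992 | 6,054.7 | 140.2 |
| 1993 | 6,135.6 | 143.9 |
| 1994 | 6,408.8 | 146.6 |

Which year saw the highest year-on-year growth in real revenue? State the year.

1991: real = 5857.9/1.325 = 4421.06; growth vs 1990 (4711.79) = -6.17%.
1992: real = 6054.7/1.402 = 4318.62; growth vs 1991 (4421.06) = -2.32%.
1993: real = 6135.6/1.439 = 4263.79; growth vs 1992 (4318.62) = -1.27%.
1994: real = 6408.8/1.466 = 4371.62; growth vs 1993 (4263.79) = 2.53%.

1994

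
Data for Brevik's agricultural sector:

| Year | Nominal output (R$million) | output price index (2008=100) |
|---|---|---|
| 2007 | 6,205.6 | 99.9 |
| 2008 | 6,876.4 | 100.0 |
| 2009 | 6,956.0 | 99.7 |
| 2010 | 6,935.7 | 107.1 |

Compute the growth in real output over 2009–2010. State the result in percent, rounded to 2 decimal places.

Real output 2009 = 6956.0/0.997 = 6976.93.
Real output 2010 = 6935.7/1.071 = 6475.91.
Change = 6475.91/6976.93 − 1 = -0.0718.

-7.18%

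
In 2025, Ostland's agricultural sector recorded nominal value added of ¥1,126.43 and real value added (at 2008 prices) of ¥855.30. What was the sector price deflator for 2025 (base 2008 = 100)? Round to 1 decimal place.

sector price deflator = (Nominal / Real) × 100 = 1126.43 / 855.30 × 100 = 131.70.

131.7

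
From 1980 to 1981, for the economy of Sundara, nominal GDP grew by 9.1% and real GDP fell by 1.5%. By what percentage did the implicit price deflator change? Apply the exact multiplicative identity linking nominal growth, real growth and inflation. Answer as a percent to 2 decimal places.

(1 + g_nom) = (1 + g_real)(1 + π), so π = 1.0910 / 0.9850 − 1 = 0.10761.

10.76%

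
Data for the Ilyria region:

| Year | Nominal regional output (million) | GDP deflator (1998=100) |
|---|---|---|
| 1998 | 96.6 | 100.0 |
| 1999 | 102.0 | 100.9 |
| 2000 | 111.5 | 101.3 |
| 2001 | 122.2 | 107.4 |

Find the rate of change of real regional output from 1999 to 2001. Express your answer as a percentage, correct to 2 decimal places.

12.55%

Real regional output 1999 = 102.0/1.009 = 101.09.
Real regional output 2001 = 122.2/1.074 = 113.78.
Change = 113.78/101.09 − 1 = 0.1255.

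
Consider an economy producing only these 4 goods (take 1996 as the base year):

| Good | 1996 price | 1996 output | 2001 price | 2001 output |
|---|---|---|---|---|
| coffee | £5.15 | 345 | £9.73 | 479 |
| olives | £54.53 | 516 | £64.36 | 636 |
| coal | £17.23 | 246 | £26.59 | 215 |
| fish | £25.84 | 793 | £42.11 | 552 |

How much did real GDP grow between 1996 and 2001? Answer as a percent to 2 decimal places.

0.86%

Real GDP 1996 = Nominal GDP 1996 = 5.15·345 + 54.53·516 + 17.23·246 + 25.84·793 = 54643.93.
Real GDP 2001 (at 1996 prices) = 5.15·479 + 54.53·636 + 17.23·215 + 25.84·552 = 55116.06.
Real growth = 55116.06/54643.93 − 1 = 0.0086.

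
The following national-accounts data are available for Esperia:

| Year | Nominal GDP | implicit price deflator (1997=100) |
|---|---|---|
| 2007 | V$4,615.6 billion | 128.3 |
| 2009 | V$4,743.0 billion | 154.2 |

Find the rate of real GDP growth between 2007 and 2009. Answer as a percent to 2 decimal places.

Real GDP 2007 = 4615.6 / 1.283 = 3597.51.
Real GDP 2009 = 4743.0 / 1.542 = 3075.88.
Real growth = 3075.88 / 3597.51 − 1 = -0.1450.

-14.50%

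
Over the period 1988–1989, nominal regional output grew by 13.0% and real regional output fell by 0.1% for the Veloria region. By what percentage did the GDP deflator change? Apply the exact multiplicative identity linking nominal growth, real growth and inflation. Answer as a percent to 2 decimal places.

(1 + g_nom) = (1 + g_real)(1 + π), so π = 1.1300 / 0.9990 − 1 = 0.13113.

13.11%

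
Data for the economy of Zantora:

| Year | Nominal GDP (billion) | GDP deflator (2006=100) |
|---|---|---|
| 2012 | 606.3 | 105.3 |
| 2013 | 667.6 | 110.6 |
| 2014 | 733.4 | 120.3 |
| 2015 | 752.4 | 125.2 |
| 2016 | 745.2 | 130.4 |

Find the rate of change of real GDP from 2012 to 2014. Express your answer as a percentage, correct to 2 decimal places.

Real GDP 2012 = 606.3/1.053 = 575.78.
Real GDP 2014 = 733.4/1.203 = 609.64.
Change = 609.64/575.78 − 1 = 0.0588.

5.88%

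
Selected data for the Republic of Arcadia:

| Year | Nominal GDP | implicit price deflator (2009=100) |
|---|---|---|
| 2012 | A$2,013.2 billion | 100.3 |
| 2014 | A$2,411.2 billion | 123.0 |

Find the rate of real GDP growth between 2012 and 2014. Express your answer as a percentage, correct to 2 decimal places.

Real GDP 2012 = 2013.2 / 1.003 = 2007.18.
Real GDP 2014 = 2411.2 / 1.230 = 1960.33.
Real growth = 1960.33 / 2007.18 − 1 = -0.0233.

-2.33%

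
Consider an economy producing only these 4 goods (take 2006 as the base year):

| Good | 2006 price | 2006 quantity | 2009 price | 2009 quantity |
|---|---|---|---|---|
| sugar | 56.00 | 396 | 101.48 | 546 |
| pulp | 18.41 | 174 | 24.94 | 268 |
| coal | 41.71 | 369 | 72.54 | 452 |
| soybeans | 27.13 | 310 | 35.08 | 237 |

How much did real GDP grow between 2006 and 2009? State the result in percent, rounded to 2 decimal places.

23.61%

Real GDP 2006 = Nominal GDP 2006 = 56.00·396 + 18.41·174 + 41.71·369 + 27.13·310 = 49180.63.
Real GDP 2009 (at 2006 prices) = 56.00·546 + 18.41·268 + 41.71·452 + 27.13·237 = 60792.61.
Real growth = 60792.61/49180.63 − 1 = 0.2361.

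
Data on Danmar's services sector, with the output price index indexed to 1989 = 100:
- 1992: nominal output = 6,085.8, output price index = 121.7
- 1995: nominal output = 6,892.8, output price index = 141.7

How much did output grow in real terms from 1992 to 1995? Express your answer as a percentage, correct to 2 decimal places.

Deflate each year: 1992 → 6085.8/1.217 = 5000.66; 1995 → 6892.8/1.417 = 4864.36.
So real output changed by 4864.36/5000.66 − 1 = -0.0273, i.e. -2.73%.

-2.73%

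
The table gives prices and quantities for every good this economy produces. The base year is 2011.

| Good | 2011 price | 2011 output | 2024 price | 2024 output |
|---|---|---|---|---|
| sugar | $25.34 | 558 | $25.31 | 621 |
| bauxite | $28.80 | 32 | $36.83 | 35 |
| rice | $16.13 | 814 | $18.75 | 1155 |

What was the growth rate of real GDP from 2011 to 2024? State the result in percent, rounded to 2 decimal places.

25.48%

Real GDP 2011 = Nominal GDP 2011 = 25.34·558 + 28.80·32 + 16.13·814 = 28191.14.
Real GDP 2024 (at 2011 prices) = 25.34·621 + 28.80·35 + 16.13·1155 = 35374.29.
Real growth = 35374.29/28191.14 − 1 = 0.2548.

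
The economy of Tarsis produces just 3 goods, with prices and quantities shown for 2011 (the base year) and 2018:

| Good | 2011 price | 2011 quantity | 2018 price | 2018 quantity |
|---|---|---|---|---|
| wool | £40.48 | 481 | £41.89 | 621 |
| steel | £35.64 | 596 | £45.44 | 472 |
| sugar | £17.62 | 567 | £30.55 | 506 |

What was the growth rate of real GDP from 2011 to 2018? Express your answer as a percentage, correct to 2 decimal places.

Real GDP 2011 = Nominal GDP 2011 = 40.48·481 + 35.64·596 + 17.62·567 = 50702.86.
Real GDP 2018 (at 2011 prices) = 40.48·621 + 35.64·472 + 17.62·506 = 50875.88.
Real growth = 50875.88/50702.86 − 1 = 0.0034.

0.34%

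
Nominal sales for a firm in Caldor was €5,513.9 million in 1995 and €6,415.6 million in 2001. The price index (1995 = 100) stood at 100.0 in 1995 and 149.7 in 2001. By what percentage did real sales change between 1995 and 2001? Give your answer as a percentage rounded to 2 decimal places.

Real sales 1995 = 5513.9 / 1.000 = 5513.90.
Real sales 2001 = 6415.6 / 1.497 = 4285.64.
Real growth = 4285.64 / 5513.90 − 1 = -0.2228.

-22.28%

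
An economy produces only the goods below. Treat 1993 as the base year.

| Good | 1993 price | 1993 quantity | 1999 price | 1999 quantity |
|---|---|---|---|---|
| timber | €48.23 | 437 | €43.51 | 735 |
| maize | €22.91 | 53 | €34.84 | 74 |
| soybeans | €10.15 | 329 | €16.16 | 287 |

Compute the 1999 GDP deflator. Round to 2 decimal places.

97.85

Nominal GDP 1999 = 43.51·735 + 34.84·74 + 16.16·287 = 39195.93.
Real GDP 1999 (at 1993 prices) = 48.23·735 + 22.91·74 + 10.15·287 = 40057.44.
Deflator = Nominal/Real × 100 = 39195.93/40057.44 × 100 = 97.849.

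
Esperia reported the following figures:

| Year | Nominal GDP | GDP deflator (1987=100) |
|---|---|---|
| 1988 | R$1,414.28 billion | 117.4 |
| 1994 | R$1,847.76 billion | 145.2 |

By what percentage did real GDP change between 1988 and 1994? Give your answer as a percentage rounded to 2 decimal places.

Real GDP 1988 = 1414.28 / 1.174 = 1204.67.
Real GDP 1994 = 1847.76 / 1.452 = 1272.56.
Real growth = 1272.56 / 1204.67 − 1 = 0.0564.

5.64%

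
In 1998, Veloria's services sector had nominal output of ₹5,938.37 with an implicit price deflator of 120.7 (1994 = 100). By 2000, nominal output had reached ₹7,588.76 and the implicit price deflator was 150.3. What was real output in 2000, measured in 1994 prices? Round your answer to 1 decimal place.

₹5,049.1

Real output = Nominal / (implicit price deflator/100) = 7588.76 / 1.503 = 5049.08.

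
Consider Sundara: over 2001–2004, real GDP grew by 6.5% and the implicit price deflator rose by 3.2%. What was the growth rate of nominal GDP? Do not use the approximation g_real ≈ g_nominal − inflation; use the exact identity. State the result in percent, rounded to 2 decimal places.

9.91%

(1 + g_nom) = (1 + g_real)(1 + π) = 1.0650 × 1.0320 = 1.09908.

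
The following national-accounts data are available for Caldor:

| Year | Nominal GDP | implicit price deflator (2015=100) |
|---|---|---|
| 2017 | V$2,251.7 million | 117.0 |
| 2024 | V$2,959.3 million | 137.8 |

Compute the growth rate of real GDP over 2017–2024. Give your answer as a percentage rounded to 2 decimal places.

11.59%

Deflate each year: 2017 → 2251.7/1.170 = 1924.53; 2024 → 2959.3/1.378 = 2147.53.
So real GDP changed by 2147.53/1924.53 − 1 = 0.1159, i.e. 11.59%.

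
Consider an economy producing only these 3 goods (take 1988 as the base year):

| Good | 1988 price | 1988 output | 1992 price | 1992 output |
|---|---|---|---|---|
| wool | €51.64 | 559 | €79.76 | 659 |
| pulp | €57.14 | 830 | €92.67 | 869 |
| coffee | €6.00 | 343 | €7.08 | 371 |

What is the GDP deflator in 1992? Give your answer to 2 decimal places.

Nominal GDP 1992 = 79.76·659 + 92.67·869 + 7.08·371 = 135718.75.
Real GDP 1992 (at 1988 prices) = 51.64·659 + 57.14·869 + 6.00·371 = 85911.42.
Deflator = Nominal/Real × 100 = 135718.75/85911.42 × 100 = 157.975.

157.98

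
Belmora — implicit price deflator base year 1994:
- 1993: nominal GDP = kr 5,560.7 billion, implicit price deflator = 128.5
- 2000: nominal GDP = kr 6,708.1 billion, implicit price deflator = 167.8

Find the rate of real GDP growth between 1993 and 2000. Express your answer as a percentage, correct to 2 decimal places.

Deflate each year: 1993 → 5560.7/1.285 = 4327.39; 2000 → 6708.1/1.678 = 3997.68.
So real GDP changed by 3997.68/4327.39 − 1 = -0.0762, i.e. -7.62%.

-7.62%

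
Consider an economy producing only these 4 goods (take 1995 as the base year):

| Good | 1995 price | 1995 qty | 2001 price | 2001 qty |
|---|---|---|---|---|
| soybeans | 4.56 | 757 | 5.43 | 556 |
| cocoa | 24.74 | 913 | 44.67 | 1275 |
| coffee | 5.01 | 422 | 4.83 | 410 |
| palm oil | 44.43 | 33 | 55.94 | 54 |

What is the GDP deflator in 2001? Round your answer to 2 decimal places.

168.62

Nominal GDP 2001 = 5.43·556 + 44.67·1275 + 4.83·410 + 55.94·54 = 64974.39.
Real GDP 2001 (at 1995 prices) = 4.56·556 + 24.74·1275 + 5.01·410 + 44.43·54 = 38532.18.
Deflator = Nominal/Real × 100 = 64974.39/38532.18 × 100 = 168.624.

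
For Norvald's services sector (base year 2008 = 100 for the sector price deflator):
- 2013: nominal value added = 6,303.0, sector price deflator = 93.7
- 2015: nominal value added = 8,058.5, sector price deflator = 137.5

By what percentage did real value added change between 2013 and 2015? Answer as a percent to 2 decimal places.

-12.87%

Deflate each year: 2013 → 6303.0/0.937 = 6726.79; 2015 → 8058.5/1.375 = 5860.73.
So real value added changed by 5860.73/6726.79 − 1 = -0.1287, i.e. -12.87%.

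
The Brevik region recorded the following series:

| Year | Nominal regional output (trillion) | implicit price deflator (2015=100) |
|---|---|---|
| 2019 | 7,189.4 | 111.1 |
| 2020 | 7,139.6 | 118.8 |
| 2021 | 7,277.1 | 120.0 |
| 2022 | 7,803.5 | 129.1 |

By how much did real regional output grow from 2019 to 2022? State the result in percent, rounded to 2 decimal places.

Real regional output 2019 = 7189.4/1.111 = 6471.11.
Real regional output 2022 = 7803.5/1.291 = 6044.54.
Change = 6044.54/6471.11 − 1 = -0.0659.

-6.59%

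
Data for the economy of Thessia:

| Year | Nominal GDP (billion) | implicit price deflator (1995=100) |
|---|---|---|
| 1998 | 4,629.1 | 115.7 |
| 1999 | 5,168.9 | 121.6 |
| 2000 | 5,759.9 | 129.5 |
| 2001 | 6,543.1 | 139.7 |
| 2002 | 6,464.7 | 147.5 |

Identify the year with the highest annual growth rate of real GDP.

1999: real = 5168.9/1.216 = 4250.74; growth vs 1998 (4000.95) = 6.24%.
2000: real = 5759.9/1.295 = 4447.80; growth vs 1999 (4250.74) = 4.64%.
2001: real = 6543.1/1.397 = 4683.68; growth vs 2000 (4447.80) = 5.30%.
2002: real = 6464.7/1.475 = 4382.85; growth vs 2001 (4683.68) = -6.42%.

1999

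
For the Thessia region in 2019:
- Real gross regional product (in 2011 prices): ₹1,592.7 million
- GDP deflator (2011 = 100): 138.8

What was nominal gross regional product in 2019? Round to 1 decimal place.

Nominal gross regional product = Real × (GDP deflator/100) = 1592.7 × 1.388 = 2210.67.

₹2,210.7 million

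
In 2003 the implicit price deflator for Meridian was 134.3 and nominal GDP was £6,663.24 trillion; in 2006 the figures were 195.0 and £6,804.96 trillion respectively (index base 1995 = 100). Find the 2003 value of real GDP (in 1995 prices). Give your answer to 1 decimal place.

£4,961.5 trillion

Real GDP = Nominal / (implicit price deflator/100) = 6663.24 / 1.343 = 4961.46.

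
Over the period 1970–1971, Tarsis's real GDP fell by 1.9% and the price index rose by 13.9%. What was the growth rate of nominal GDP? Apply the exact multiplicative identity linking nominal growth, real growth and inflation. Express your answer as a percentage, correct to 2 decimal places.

(1 + g_nom) = (1 + g_real)(1 + π) = 0.9810 × 1.1390 = 1.11736.

11.74%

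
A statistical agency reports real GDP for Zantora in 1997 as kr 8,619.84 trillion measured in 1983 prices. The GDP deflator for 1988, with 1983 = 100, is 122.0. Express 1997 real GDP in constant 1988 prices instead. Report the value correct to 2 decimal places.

kr 10,516.20 trillion

Real GDP in 1988 prices = Real GDP in 1983 prices × (P_1988/P_1983) = 8619.84 × 1.220 = 10516.20.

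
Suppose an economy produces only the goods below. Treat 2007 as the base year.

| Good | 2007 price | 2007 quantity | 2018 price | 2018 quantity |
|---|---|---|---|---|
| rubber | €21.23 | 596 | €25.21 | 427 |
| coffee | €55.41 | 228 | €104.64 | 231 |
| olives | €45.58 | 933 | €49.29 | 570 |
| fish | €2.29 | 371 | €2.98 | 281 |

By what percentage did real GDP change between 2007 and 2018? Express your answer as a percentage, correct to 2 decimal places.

Real GDP 2007 = Nominal GDP 2007 = 21.23·596 + 55.41·228 + 45.58·933 + 2.29·371 = 68662.29.
Real GDP 2018 (at 2007 prices) = 21.23·427 + 55.41·231 + 45.58·570 + 2.29·281 = 48489.01.
Real growth = 48489.01/68662.29 − 1 = -0.2938.

-29.38%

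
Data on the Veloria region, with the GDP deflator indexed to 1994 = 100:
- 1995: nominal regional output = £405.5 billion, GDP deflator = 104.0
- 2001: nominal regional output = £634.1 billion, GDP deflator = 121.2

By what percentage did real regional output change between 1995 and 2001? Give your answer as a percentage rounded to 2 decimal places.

34.18%

Deflate each year: 1995 → 405.5/1.040 = 389.90; 2001 → 634.1/1.212 = 523.18.
So real regional output changed by 523.18/389.90 − 1 = 0.3418, i.e. 34.18%.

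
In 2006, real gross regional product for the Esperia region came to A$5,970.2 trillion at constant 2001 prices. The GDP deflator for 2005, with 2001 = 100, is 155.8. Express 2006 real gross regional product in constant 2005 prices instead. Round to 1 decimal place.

Real gross regional product in 2005 prices = Real gross regional product in 2001 prices × (P_2005/P_2001) = 5970.2 × 1.558 = 9301.57.

A$9,301.6 trillion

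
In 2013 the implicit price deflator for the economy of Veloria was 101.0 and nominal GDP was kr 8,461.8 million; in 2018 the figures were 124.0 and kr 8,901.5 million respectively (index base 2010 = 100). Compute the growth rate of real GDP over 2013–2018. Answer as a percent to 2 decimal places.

-14.32%

Deflate each year: 2013 → 8461.8/1.010 = 8378.02; 2018 → 8901.5/1.240 = 7178.63.
So real GDP changed by 7178.63/8378.02 − 1 = -0.1432, i.e. -14.32%.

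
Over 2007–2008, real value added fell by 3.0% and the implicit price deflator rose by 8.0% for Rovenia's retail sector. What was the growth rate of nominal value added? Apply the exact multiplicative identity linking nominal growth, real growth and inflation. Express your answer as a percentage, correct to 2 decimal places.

(1 + g_nom) = (1 + g_real)(1 + π) = 0.9700 × 1.0800 = 1.04760.

4.76%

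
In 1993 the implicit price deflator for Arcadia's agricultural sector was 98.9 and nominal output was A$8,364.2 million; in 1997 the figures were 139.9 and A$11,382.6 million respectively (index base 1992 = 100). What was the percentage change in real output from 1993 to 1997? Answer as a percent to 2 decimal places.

-3.80%

Deflate each year: 1993 → 8364.2/0.989 = 8457.23; 1997 → 11382.6/1.399 = 8136.24.
So real output changed by 8136.24/8457.23 − 1 = -0.0380, i.e. -3.80%.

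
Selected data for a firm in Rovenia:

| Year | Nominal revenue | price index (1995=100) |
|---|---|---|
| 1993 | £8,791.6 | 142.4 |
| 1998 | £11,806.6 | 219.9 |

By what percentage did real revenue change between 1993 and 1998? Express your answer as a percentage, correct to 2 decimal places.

-13.04%

Real revenue 1993 = 8791.6 / 1.424 = 6173.88.
Real revenue 1998 = 11806.6 / 2.199 = 5369.08.
Real growth = 5369.08 / 6173.88 − 1 = -0.1304.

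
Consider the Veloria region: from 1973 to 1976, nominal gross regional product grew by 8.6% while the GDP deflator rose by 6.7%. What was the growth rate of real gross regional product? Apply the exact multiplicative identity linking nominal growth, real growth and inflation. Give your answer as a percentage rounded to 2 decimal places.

(1 + g_nom) = (1 + g_real)(1 + π), so g_real = 1.0860 / 1.0670 − 1 = 0.01781.

1.78%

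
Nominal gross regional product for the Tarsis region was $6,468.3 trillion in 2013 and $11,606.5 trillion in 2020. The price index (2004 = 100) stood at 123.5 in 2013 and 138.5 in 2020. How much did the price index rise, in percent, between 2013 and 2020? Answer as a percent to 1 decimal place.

12.1%

Price-level change = 138.5 / 123.5 − 1 = 0.1215.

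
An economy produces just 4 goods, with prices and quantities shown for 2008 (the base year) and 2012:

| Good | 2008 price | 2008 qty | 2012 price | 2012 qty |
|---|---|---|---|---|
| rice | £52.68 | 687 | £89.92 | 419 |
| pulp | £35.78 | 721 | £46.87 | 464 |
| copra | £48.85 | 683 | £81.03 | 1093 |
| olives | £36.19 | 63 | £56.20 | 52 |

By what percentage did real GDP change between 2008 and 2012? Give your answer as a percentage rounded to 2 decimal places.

Real GDP 2008 = Nominal GDP 2008 = 52.68·687 + 35.78·721 + 48.85·683 + 36.19·63 = 97633.06.
Real GDP 2012 (at 2008 prices) = 52.68·419 + 35.78·464 + 48.85·1093 + 36.19·52 = 93949.77.
Real growth = 93949.77/97633.06 − 1 = -0.0377.

-3.77%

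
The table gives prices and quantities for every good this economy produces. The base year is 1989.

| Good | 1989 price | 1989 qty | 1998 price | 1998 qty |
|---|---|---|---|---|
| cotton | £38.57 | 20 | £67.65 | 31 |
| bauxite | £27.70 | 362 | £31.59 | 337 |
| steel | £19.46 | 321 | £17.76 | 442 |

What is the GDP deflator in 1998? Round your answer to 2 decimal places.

107.64

Nominal GDP 1998 = 67.65·31 + 31.59·337 + 17.76·442 = 20592.90.
Real GDP 1998 (at 1989 prices) = 38.57·31 + 27.70·337 + 19.46·442 = 19131.89.
Deflator = Nominal/Real × 100 = 20592.90/19131.89 × 100 = 107.637.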